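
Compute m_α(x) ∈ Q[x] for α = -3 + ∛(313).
m_α(x) = x^3 + 9x^2 + 27x - 286

Set β = α + 3 = ∛(313), so β^3 = 313. Then (α + 3)^3 - 313 = 0, i.e. α is a root of g(x) = (x + 3)^3 - 313 = x^3 + 9x^2 + 27x - 286. Since g(x) = h(x + 3) where h(x) = x^3 - 313, and h is irreducible over Q (because 313 is not a perfect cube, so h has no rational root, and a monic cubic with no rational root is irreducible), g is also irreducible (irreducibility is preserved under the substitution x → x + 3). Hence m_α(x) = x^3 + 9x^2 + 27x - 286.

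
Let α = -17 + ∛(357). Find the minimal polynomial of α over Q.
m_α(x) = x^3 + 51x^2 + 867x + 4556

Set β = α + 17 = ∛(357), so β^3 = 357. Then (α + 17)^3 - 357 = 0, i.e. α is a root of g(x) = (x + 17)^3 - 357 = x^3 + 51x^2 + 867x + 4556. Since g(x) = h(x + 17) where h(x) = x^3 - 357, and h is irreducible over Q (because 357 is not a perfect cube, so h has no rational root, and a monic cubic with no rational root is irreducible), g is also irreducible (irreducibility is preserved under the substitution x → x + 17). Hence m_α(x) = x^3 + 51x^2 + 867x + 4556.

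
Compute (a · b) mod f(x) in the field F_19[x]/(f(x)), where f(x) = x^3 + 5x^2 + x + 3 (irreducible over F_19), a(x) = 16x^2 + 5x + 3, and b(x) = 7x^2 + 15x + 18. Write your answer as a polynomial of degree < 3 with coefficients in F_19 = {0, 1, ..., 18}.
a · b ≡ 6x^2 + 8x + 16 (mod f(x))

Multiply in F_19[x]: a(x)·b(x) = (16x^2 + 5x + 3)·(7x^2 + 15x + 18) = 17x^4 + 9x^3 + 4x^2 + 2x + 16. This has degree ≥ 3, so divide by f(x) over F_19: 17x^4 + 9x^3 + 4x^2 + 2x + 16 = (17x)·(x^3 + 5x^2 + x + 3) + (6x^2 + 8x + 16). Hence a·b ≡ 6x^2 + 8x + 16 (mod f). (F_19[x]/(f) is a field with 19^3 = 6859 elements since f is irreducible of degree 3.)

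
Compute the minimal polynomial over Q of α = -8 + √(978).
m_α(x) = x^2 + 16x - 914

From α + 8 = √(978), squaring gives (α + 8)^2 = 978, i.e. α^2 + 16α + 64 = 978, so α^2 + 16α - 914 = 0. The discriminant of x^2 + 16x - 914 is (16)^2 - 4·(-914) = 256 + 3656 = 3912, and 4·(978) is not a perfect square in Q since 978 is squarefree and ≠ 1. Hence x^2 + 16x - 914 is irreducible over Q and is the minimal polynomial of α.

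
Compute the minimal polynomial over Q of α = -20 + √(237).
m_α(x) = x^2 + 40x + 163

From α + 20 = √(237), squaring gives (α + 20)^2 = 237, i.e. α^2 + 40α + 400 = 237, so α^2 + 40α + 163 = 0. The discriminant of x^2 + 40x + 163 is (40)^2 - 4·(163) = 1600 - 652 = 948, and 4·(237) is not a perfect square in Q since 237 is squarefree and ≠ 1. Hence x^2 + 40x + 163 is irreducible over Q and is the minimal polynomial of α.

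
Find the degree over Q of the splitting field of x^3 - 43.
[K : Q] = 6

The roots of x^3 - 43 are ∛43, ω∛43, ω^2∛43 where ω = e^(2πi/3) is a primitive cube root of unity, so K = Q(∛43, ω). Now [Q(∛43):Q] = 3 (since 43 is not a perfect cube, x^3 - 43 is irreducible) and [Q(ω):Q] = 2. Both 2 and 3 divide [K:Q], and [K:Q] ≤ 3·2 = 6, so [K:Q] = 6. (Equivalently: Q(∛43) ⊂ R but ω ∉ R, so [K : Q(∛43)] = 2.)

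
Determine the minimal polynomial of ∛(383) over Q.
m_α(x) = x^3 - 383

α satisfies α^3 = 383, so x^3 - 383 annihilates α. By the rational root test, a rational root p/q (in lowest terms) of x^3 - 383 would satisfy p^3 = 383 q^3, forcing q = 1 and p^3 = 383; but 383 is not a perfect cube, contradiction. A monic cubic over Q with no rational root is irreducible (any nontrivial factorization would include a linear factor). Hence x^3 - 383 is the minimal polynomial of α, and in particular [Q(α):Q] = 3.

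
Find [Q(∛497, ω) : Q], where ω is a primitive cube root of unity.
[Q(∛497, ω) : Q] = 6

[Q(∛497):Q] = 3 (min poly x^3 - 497, irreducible since 497 is not a perfect cube). [Q(ω):Q] = 2 (min poly x^2 + x + 1). Since Q(∛497) ⊂ R and ω ∉ R, we have ω ∉ Q(∛497), so x^2 + x + 1 remains irreducible over Q(∛497) and [Q(∛497, ω) : Q(∛497)] = 2. By the tower law, [Q(∛497, ω) : Q] = 3 · 2 = 6. (In fact Q(∛497, ω) is the splitting field of x^3 - 497 over Q.)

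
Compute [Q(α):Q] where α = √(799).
[Q(α):Q] = 2

[Q(α):Q] equals the degree of the minimal polynomial of α. Here α^2 = 799 and x^2 - 799 is irreducible (d = 799 is squarefree, ≠ 1, hence not a square), so deg(m_α) = 2. Thus [Q(α):Q] = 2.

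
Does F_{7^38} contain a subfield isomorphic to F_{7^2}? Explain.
Yes: F_{7^2} is a subfield of F_{7^38}

F_{p^m} embeds in F_{p^n} iff m | n (since F_{p^n} is the splitting field of x^(p^n) - x, and F_{p^m} ⊂ F_{p^n} forces p^n to be a power of p^m, i.e. m | n; conversely if m | n then every root of x^(p^m) - x is a root of x^(p^n) - x). Here 2 | 38 (since 38 = 19·2), so F_{7^2} is a subfield of F_{7^38}, and [F_{7^38} : F_{7^2}] = 38/2 = 19.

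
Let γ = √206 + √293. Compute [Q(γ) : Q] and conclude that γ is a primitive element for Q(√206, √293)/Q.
[Q(γ) : Q] = 4 (equivalently, Q(γ) = Q(√206, √293))

Obviously Q(γ) ⊆ Q(√206, √293), and [Q(√206, √293):Q] = 4 (since 206, 293 are distinct squarefree integers > 1 with 60358 not a perfect square). To show equality we compute the minimal polynomial of γ. From γ = √206 + √293: γ^2 = 206 + 2√(60358) + 293 = 499 + 2√(60358), so γ^2 - 499 = 2√(60358); squaring, (γ^2 - 499)^2 = 4·60358, i.e. γ^4 - 998γ^2 + 249001 - 241432 = 0, i.e. γ^4 - 998γ^2 + 7569 = 0. So γ is a root of x^4 - 998x^2 + 7569. This polynomial is irreducible over Q: it has no rational root (each ±√206 ± √293 is irrational), and any factorization into two quadratics over Q would force √(60358) ∈ Q (pairing opposite roots) or √206, √293 ∈ Q (other pairings), all impossible. Hence [Q(γ):Q] = 4 = [Q(√206, √293):Q], so Q(γ) = Q(√206, √293).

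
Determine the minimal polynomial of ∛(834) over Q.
m_α(x) = x^3 - 834

α satisfies α^3 = 834, so x^3 - 834 annihilates α. By the rational root test, a rational root p/q (in lowest terms) of x^3 - 834 would satisfy p^3 = 834 q^3, forcing q = 1 and p^3 = 834; but 834 is not a perfect cube, contradiction. A monic cubic over Q with no rational root is irreducible (any nontrivial factorization would include a linear factor). Hence x^3 - 834 is the minimal polynomial of α, and in particular [Q(α):Q] = 3.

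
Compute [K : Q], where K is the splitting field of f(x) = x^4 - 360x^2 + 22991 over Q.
[K : Q] = 4

Solving the quadratic in x^2: x^2 = (360 ± √(360^2 - 4·22991))/2 = (360 ± √37636)/2 = (360 ± 194)/2, giving x^2 = 277 or x^2 = 83. So f(x) = (x^2 - 277)(x^2 - 83) and the roots of f are ±√277, ±√83. Hence the splitting field is K = Q(√277, √83). Since 277 and 83 are distinct squarefree integers > 1, their product 22991 is not a perfect square, so √83 ∉ Q(√277). By the tower law [K:Q] = [Q(√277,√83):Q(√277)] · [Q(√277):Q] = 2 · 2 = 4.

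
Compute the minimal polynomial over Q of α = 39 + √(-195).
m_α(x) = x^2 - 78x + 1716

From α - 39 = √(-195), squaring gives (α - 39)^2 = -195, i.e. α^2 - 78α + 1521 = -195, so α^2 - 78α + 1716 = 0. The discriminant of x^2 - 78x + 1716 is (-78)^2 - 4·(1716) = 6084 - 6864 = -780, and 4·(-195) is not a perfect square in Q since -195 is squarefree and ≠ 1. Hence x^2 - 78x + 1716 is irreducible over Q and is the minimal polynomial of α.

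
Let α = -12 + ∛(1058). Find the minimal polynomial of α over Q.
m_α(x) = x^3 + 36x^2 + 432x + 670

Set β = α + 12 = ∛(1058), so β^3 = 1058. Then (α + 12)^3 - 1058 = 0, i.e. α is a root of g(x) = (x + 12)^3 - 1058 = x^3 + 36x^2 + 432x + 670. Since g(x) = h(x + 12) where h(x) = x^3 - 1058, and h is irreducible over Q (because 1058 is not a perfect cube, so h has no rational root, and a monic cubic with no rational root is irreducible), g is also irreducible (irreducibility is preserved under the substitution x → x + 12). Hence m_α(x) = x^3 + 36x^2 + 432x + 670.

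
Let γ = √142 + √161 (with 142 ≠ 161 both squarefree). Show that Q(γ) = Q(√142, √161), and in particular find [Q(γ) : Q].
[Q(γ) : Q] = 4 (equivalently, Q(γ) = Q(√142, √161))

Obviously Q(γ) ⊆ Q(√142, √161), and [Q(√142, √161):Q] = 4 (since 142, 161 are distinct squarefree integers > 1 with 22862 not a perfect square). To show equality we compute the minimal polynomial of γ. From γ = √142 + √161: γ^2 = 142 + 2√(22862) + 161 = 303 + 2√(22862), so γ^2 - 303 = 2√(22862); squaring, (γ^2 - 303)^2 = 4·22862, i.e. γ^4 - 606γ^2 + 91809 - 91448 = 0, i.e. γ^4 - 606γ^2 + 361 = 0. So γ is a root of x^4 - 606x^2 + 361. This polynomial is irreducible over Q: it has no rational root (each ±√142 ± √161 is irrational), and any factorization into two quadratics over Q would force √(22862) ∈ Q (pairing opposite roots) or √142, √161 ∈ Q (other pairings), all impossible. Hence [Q(γ):Q] = 4 = [Q(√142, √161):Q], so Q(γ) = Q(√142, √161).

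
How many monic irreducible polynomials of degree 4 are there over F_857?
There are 134853649788 monic irreducible polynomials of degree 4 over F_857

Each element of F_{857^4} that lies in no proper subfield is a root of exactly one monic irreducible of degree 4 over F_857, and each such polynomial has 4 distinct roots in F_{857^4}. By Möbius inversion the count is N_857(4) = (1/4) Σ_{d|4} μ(4/d) · 857^d = (1/4)(μ(4)·857^1 + μ(2)·857^2 + μ(1)·857^4) = 539414599152/4 = 134853649788.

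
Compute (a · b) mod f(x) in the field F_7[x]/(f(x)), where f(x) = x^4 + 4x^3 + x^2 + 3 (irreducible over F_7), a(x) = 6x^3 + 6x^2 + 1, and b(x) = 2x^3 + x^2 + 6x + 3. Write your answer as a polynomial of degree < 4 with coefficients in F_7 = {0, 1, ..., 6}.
a · b ≡ 4x^3 + x^2 + 5x + 1 (mod f(x))

Multiply in F_7[x]: a(x)·b(x) = (6x^3 + 6x^2 + 1)·(2x^3 + x^2 + 6x + 3) = 5x^6 + 4x^5 + 5x^2 + 6x + 3. This has degree ≥ 4, so divide by f(x) over F_7: 5x^6 + 4x^5 + 5x^2 + 6x + 3 = (5x^2 + 5x + 3)·(x^4 + 4x^3 + x^2 + 3) + (4x^3 + x^2 + 5x + 1). Hence a·b ≡ 4x^3 + x^2 + 5x + 1 (mod f). (F_7[x]/(f) is a field with 7^4 = 2401 elements since f is irreducible of degree 4.)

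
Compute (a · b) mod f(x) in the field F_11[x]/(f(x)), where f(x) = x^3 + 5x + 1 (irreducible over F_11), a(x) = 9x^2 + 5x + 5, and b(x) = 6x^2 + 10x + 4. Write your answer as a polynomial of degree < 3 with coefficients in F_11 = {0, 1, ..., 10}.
a · b ≡ 10x + 10 (mod f(x))

Multiply in F_11[x]: a(x)·b(x) = (9x^2 + 5x + 5)·(6x^2 + 10x + 4) = 10x^4 + 10x^3 + 6x^2 + 4x + 9. This has degree ≥ 3, so divide by f(x) over F_11: 10x^4 + 10x^3 + 6x^2 + 4x + 9 = (10x + 10)·(x^3 + 5x + 1) + (10x + 10). Hence a·b ≡ 10x + 10 (mod f). (F_11[x]/(f) is a field with 11^3 = 1331 elements since f is irreducible of degree 3.)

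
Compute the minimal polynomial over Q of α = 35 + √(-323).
m_α(x) = x^2 - 70x + 1548

From α - 35 = √(-323), squaring gives (α - 35)^2 = -323, i.e. α^2 - 70α + 1225 = -323, so α^2 - 70α + 1548 = 0. The discriminant of x^2 - 70x + 1548 is (-70)^2 - 4·(1548) = 4900 - 6192 = -1292, and 4·(-323) is not a perfect square in Q since -323 is squarefree and ≠ 1. Hence x^2 - 70x + 1548 is irreducible over Q and is the minimal polynomial of α.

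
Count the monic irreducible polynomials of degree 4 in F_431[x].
There are 8626740840 monic irreducible polynomials of degree 4 over F_431

Each element of F_{431^4} that lies in no proper subfield is a root of exactly one monic irreducible of degree 4 over F_431, and each such polynomial has 4 distinct roots in F_{431^4}. By Möbius inversion the count is N_431(4) = (1/4) Σ_{d|4} μ(4/d) · 431^d = (1/4)(μ(4)·431^1 + μ(2)·431^2 + μ(1)·431^4) = 34506963360/4 = 8626740840.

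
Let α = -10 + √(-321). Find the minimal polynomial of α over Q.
m_α(x) = x^2 + 20x + 421

From α + 10 = √(-321), squaring gives (α + 10)^2 = -321, i.e. α^2 + 20α + 100 = -321, so α^2 + 20α + 421 = 0. The discriminant of x^2 + 20x + 421 is (20)^2 - 4·(421) = 400 - 1684 = -1284, and 4·(-321) is not a perfect square in Q since -321 is squarefree and ≠ 1. Hence x^2 + 20x + 421 is irreducible over Q and is the minimal polynomial of α.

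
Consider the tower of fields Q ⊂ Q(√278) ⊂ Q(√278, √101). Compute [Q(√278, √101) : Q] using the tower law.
[Q(√278, √101) : Q] = 4

[Q(√278):Q] = 2 (min poly x^2 - 278, irreducible since 278 is squarefree > 1). For the top step, suppose √101 ∈ Q(√278), say √101 = c + d√278 with c, d ∈ Q. Squaring: 101 = c^2 + 278d^2 + 2cd√278. Since √278 ∉ Q this forces 2cd = 0. If d = 0 then √101 = c ∈ Q, contradicting 101 squarefree > 1. If c = 0 then 101 = 278d^2, so 278·101 = (278d)^2 is a perfect square in Q — but 278·101 = 28078 is not a perfect square (since 278 and 101 are distinct squarefree integers). Contradiction. Hence √101 ∉ Q(√278), so x^2 - 101 stays irreducible over Q(√278) and [Q(√278, √101) : Q(√278)] = 2. By the tower law, [Q(√278, √101) : Q] = 2 · 2 = 4.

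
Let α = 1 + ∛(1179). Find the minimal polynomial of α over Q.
m_α(x) = x^3 - 3x^2 + 3x - 1180

Set β = α - 1 = ∛(1179), so β^3 = 1179. Then (α - 1)^3 - 1179 = 0, i.e. α is a root of g(x) = (x - 1)^3 - 1179 = x^3 - 3x^2 + 3x - 1180. Since g(x) = h(x - 1) where h(x) = x^3 - 1179, and h is irreducible over Q (because 1179 is not a perfect cube, so h has no rational root, and a monic cubic with no rational root is irreducible), g is also irreducible (irreducibility is preserved under the substitution x → x - 1). Hence m_α(x) = x^3 - 3x^2 + 3x - 1180.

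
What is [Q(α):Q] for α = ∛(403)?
[Q(α):Q] = 3

The minimal polynomial of α is x^3 - 403, irreducible over Q since 403 is not a perfect cube (so x^3 - 403 has no rational root). Hence [Q(α):Q] = deg(m_α) = 3.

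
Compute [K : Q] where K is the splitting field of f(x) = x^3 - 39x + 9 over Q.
[K : Q] = 6

By the rational root test, any rational root of the monic integer polynomial f(x) = x^3 - 39x + 9 must be an integer dividing the constant term 9, i.e. one of ±{1, 3, 9}. Evaluating: f(1) = -29, f(-1) = 47, f(3) = -81, f(-3) = 99, f(9) = 387, f(-9) = -369; none is 0, so f has no rational root and is therefore irreducible over Q (a cubic with no linear factor over a field is irreducible). For an irreducible cubic, the Galois group is A_3 or S_3 according as the discriminant disc(f) = -4a^3 - 27b^2 = -4·(-39)^3 - 27·(9)^2 = 235089 is or is not a square in Q. Here disc(f) = 235089 is not a perfect square in Q, so the Galois group of f over Q is not contained in A_3 and must be all of S_3. The splitting field has degree |S_3| = 6 over Q, so [K : Q] = 6.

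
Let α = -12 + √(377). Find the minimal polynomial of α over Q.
m_α(x) = x^2 + 24x - 233

From α + 12 = √(377), squaring gives (α + 12)^2 = 377, i.e. α^2 + 24α + 144 = 377, so α^2 + 24α - 233 = 0. The discriminant of x^2 + 24x - 233 is (24)^2 - 4·(-233) = 576 + 932 = 1508, and 4·(377) is not a perfect square in Q since 377 is squarefree and ≠ 1. Hence x^2 + 24x - 233 is irreducible over Q and is the minimal polynomial of α.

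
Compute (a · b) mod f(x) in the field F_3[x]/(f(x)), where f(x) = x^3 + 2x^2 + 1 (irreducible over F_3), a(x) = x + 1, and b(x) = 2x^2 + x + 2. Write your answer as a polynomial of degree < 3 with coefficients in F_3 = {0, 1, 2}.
a · b ≡ 2x^2 (mod f(x))

Multiply in F_3[x]: a(x)·b(x) = (x + 1)·(2x^2 + x + 2) = 2x^3 + 2. This has degree ≥ 3, so divide by f(x) over F_3: 2x^3 + 2 = (2)·(x^3 + 2x^2 + 1) + (2x^2). Hence a·b ≡ 2x^2 (mod f). (F_3[x]/(f) is a field with 3^3 = 27 elements since f is irreducible of degree 3.)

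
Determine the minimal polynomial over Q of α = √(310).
m_α(x) = x^2 - 310

α satisfies α^2 - 310 = 0, so x^2 - 310 annihilates α. Since d = 310 is squarefree and ≠ 1, it is not a perfect square in Q, so x^2 - 310 has no rational root and is therefore irreducible over Q (a degree-2 polynomial over a field is irreducible iff it has no root). Hence m_α(x) = x^2 - 310.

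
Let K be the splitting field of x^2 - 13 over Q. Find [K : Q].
[K : Q] = 2

f(x) = x^2 - 13 factors as (x - √13)(x + √13). The splitting field is K = Q(√13). Since 13 is squarefree and > 1, it is not a perfect square, so x^2 - 13 is irreducible over Q and [Q(√13) : Q] = 2. Hence [K : Q] = 2.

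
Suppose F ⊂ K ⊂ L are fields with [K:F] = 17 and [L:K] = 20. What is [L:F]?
[L:F] = 340

The tower law says that for any tower of field extensions F ⊂ K ⊂ L with finite degrees, [L:F] = [L:K] · [K:F]. Here this gives [L:F] = 20 · 17 = 340.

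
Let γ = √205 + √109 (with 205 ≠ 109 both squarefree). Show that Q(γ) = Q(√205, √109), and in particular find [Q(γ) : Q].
[Q(γ) : Q] = 4 (equivalently, Q(γ) = Q(√205, √109))

Obviously Q(γ) ⊆ Q(√205, √109), and [Q(√205, √109):Q] = 4 (since 205, 109 are distinct squarefree integers > 1 with 22345 not a perfect square). To show equality we compute the minimal polynomial of γ. From γ = √205 + √109: γ^2 = 205 + 2√(22345) + 109 = 314 + 2√(22345), so γ^2 - 314 = 2√(22345); squaring, (γ^2 - 314)^2 = 4·22345, i.e. γ^4 - 628γ^2 + 98596 - 89380 = 0, i.e. γ^4 - 628γ^2 + 9216 = 0. So γ is a root of x^4 - 628x^2 + 9216. This polynomial is irreducible over Q: it has no rational root (each ±√205 ± √109 is irrational), and any factorization into two quadratics over Q would force √(22345) ∈ Q (pairing opposite roots) or √205, √109 ∈ Q (other pairings), all impossible. Hence [Q(γ):Q] = 4 = [Q(√205, √109):Q], so Q(γ) = Q(√205, √109).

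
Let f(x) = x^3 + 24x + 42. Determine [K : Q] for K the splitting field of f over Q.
[K : Q] = 6

By the rational root test, any rational root of the monic integer polynomial f(x) = x^3 + 24x + 42 must be an integer dividing the constant term 42, i.e. one of ±{1, 2, 3, 6, 7, 14, 21, 42}. Evaluating: f(1) = 67, f(-1) = 17, f(2) = 98, f(-2) = -14, f(3) = 141, f(-3) = -57, f(6) = 402, f(-6) = -318, f(7) = 553, f(-7) = -469, f(14) = 3122, f(-14) = -3038, f(21) = 9807, f(-21) = -9723, f(42) = 75138, f(-42) = -75054; none is 0, so f has no rational root and is therefore irreducible over Q (a cubic with no linear factor over a field is irreducible). For an irreducible cubic, the Galois group is A_3 or S_3 according as the discriminant disc(f) = -4a^3 - 27b^2 = -4·(24)^3 - 27·(42)^2 = -102924 is or is not a square in Q. Here disc(f) = -102924 is not a perfect square in Q, so the Galois group of f over Q is not contained in A_3 and must be all of S_3. The splitting field has degree |S_3| = 6 over Q, so [K : Q] = 6.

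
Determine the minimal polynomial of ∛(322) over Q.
m_α(x) = x^3 - 322

α satisfies α^3 = 322, so x^3 - 322 annihilates α. By the rational root test, a rational root p/q (in lowest terms) of x^3 - 322 would satisfy p^3 = 322 q^3, forcing q = 1 and p^3 = 322; but 322 is not a perfect cube, contradiction. A monic cubic over Q with no rational root is irreducible (any nontrivial factorization would include a linear factor). Hence x^3 - 322 is the minimal polynomial of α, and in particular [Q(α):Q] = 3.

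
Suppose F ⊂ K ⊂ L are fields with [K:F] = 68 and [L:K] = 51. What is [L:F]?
[L:F] = 3468

The tower law says that for any tower of field extensions F ⊂ K ⊂ L with finite degrees, [L:F] = [L:K] · [K:F]. Here this gives [L:F] = 51 · 68 = 3468.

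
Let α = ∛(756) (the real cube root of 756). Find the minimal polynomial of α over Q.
m_α(x) = x^3 - 756

α satisfies α^3 = 756, so x^3 - 756 annihilates α. By the rational root test, a rational root p/q (in lowest terms) of x^3 - 756 would satisfy p^3 = 756 q^3, forcing q = 1 and p^3 = 756; but 756 is not a perfect cube, contradiction. A monic cubic over Q with no rational root is irreducible (any nontrivial factorization would include a linear factor). Hence x^3 - 756 is the minimal polynomial of α, and in particular [Q(α):Q] = 3.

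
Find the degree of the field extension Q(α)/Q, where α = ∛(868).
[Q(α):Q] = 3

The minimal polynomial of α is x^3 - 868, irreducible over Q since 868 is not a perfect cube (so x^3 - 868 has no rational root). Hence [Q(α):Q] = deg(m_α) = 3.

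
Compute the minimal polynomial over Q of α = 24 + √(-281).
m_α(x) = x^2 - 48x + 857

From α - 24 = √(-281), squaring gives (α - 24)^2 = -281, i.e. α^2 - 48α + 576 = -281, so α^2 - 48α + 857 = 0. The discriminant of x^2 - 48x + 857 is (-48)^2 - 4·(857) = 2304 - 3428 = -1124, and 4·(-281) is not a perfect square in Q since -281 is squarefree and ≠ 1. Hence x^2 - 48x + 857 is irreducible over Q and is the minimal polynomial of α.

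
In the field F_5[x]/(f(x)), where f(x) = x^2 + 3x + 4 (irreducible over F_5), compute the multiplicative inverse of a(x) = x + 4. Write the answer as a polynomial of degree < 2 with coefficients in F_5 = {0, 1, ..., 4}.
a(x)^(-1) ≡ 3x + 2 (mod f(x))

Since f is irreducible over F_5, F_5[x]/(f) is a field and a(x) ≠ 0 has an inverse. Apply the extended Euclidean algorithm to f(x) and a(x) in F_5[x]: f(x) = (x + 4)·a(x) + (3). The last nonzero remainder is the constant 3 = gcd(f, a) in F_5. Back-substituting through the division chain expresses 3 = s(x)·a(x) + t(x)·f(x) with s(x) ≡ 4x + 1 (mod f), so (4x + 1)·a(x) ≡ 3 (mod f). Multiplying by 3^(-1) ≡ 2 in F_5 gives a(x)^(-1) ≡ 2·(4x + 1) ≡ 3x + 2 (mod f). Check: (x + 4)·(3x + 2) = 3x^2 + 4x + 3 ≡ 1 (mod x^2 + 3x + 4).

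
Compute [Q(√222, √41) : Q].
[Q(√222, √41) : Q] = 4

[Q(√222):Q] = 2 (min poly x^2 - 222, irreducible since 222 is squarefree > 1). For the top step, suppose √41 ∈ Q(√222), say √41 = c + d√222 with c, d ∈ Q. Squaring: 41 = c^2 + 222d^2 + 2cd√222. Since √222 ∉ Q this forces 2cd = 0. If d = 0 then √41 = c ∈ Q, contradicting 41 squarefree > 1. If c = 0 then 41 = 222d^2, so 222·41 = (222d)^2 is a perfect square in Q — but 222·41 = 9102 is not a perfect square (since 222 and 41 are distinct squarefree integers). Contradiction. Hence √41 ∉ Q(√222), so x^2 - 41 stays irreducible over Q(√222) and [Q(√222, √41) : Q(√222)] = 2. By the tower law, [Q(√222, √41) : Q] = 2 · 2 = 4.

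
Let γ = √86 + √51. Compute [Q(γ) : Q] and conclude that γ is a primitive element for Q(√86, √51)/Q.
[Q(γ) : Q] = 4 (equivalently, Q(γ) = Q(√86, √51))

Obviously Q(γ) ⊆ Q(√86, √51), and [Q(√86, √51):Q] = 4 (since 86, 51 are distinct squarefree integers > 1 with 4386 not a perfect square). To show equality we compute the minimal polynomial of γ. From γ = √86 + √51: γ^2 = 86 + 2√(4386) + 51 = 137 + 2√(4386), so γ^2 - 137 = 2√(4386); squaring, (γ^2 - 137)^2 = 4·4386, i.e. γ^4 - 274γ^2 + 18769 - 17544 = 0, i.e. γ^4 - 274γ^2 + 1225 = 0. So γ is a root of x^4 - 274x^2 + 1225. This polynomial is irreducible over Q: it has no rational root (each ±√86 ± √51 is irrational), and any factorization into two quadratics over Q would force √(4386) ∈ Q (pairing opposite roots) or √86, √51 ∈ Q (other pairings), all impossible. Hence [Q(γ):Q] = 4 = [Q(√86, √51):Q], so Q(γ) = Q(√86, √51).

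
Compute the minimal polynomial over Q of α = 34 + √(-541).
m_α(x) = x^2 - 68x + 1697

From α - 34 = √(-541), squaring gives (α - 34)^2 = -541, i.e. α^2 - 68α + 1156 = -541, so α^2 - 68α + 1697 = 0. The discriminant of x^2 - 68x + 1697 is (-68)^2 - 4·(1697) = 4624 - 6788 = -2164, and 4·(-541) is not a perfect square in Q since -541 is squarefree and ≠ 1. Hence x^2 - 68x + 1697 is irreducible over Q and is the minimal polynomial of α.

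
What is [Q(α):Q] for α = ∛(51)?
[Q(α):Q] = 3

The minimal polynomial of α is x^3 - 51, irreducible over Q since 51 is not a perfect cube (so x^3 - 51 has no rational root). Hence [Q(α):Q] = deg(m_α) = 3.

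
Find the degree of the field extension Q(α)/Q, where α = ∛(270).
[Q(α):Q] = 3

The minimal polynomial of α is x^3 - 270, irreducible over Q since 270 is not a perfect cube (so x^3 - 270 has no rational root). Hence [Q(α):Q] = deg(m_α) = 3.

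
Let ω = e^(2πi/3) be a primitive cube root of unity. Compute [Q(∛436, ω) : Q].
[Q(∛436, ω) : Q] = 6

[Q(∛436):Q] = 3 (min poly x^3 - 436, irreducible since 436 is not a perfect cube). [Q(ω):Q] = 2 (min poly x^2 + x + 1). Since Q(∛436) ⊂ R and ω ∉ R, we have ω ∉ Q(∛436), so x^2 + x + 1 remains irreducible over Q(∛436) and [Q(∛436, ω) : Q(∛436)] = 2. By the tower law, [Q(∛436, ω) : Q] = 3 · 2 = 6. (In fact Q(∛436, ω) is the splitting field of x^3 - 436 over Q.)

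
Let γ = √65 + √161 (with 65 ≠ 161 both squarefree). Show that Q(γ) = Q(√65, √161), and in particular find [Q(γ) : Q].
[Q(γ) : Q] = 4 (equivalently, Q(γ) = Q(√65, √161))

Obviously Q(γ) ⊆ Q(√65, √161), and [Q(√65, √161):Q] = 4 (since 65, 161 are distinct squarefree integers > 1 with 10465 not a perfect square). To show equality we compute the minimal polynomial of γ. From γ = √65 + √161: γ^2 = 65 + 2√(10465) + 161 = 226 + 2√(10465), so γ^2 - 226 = 2√(10465); squaring, (γ^2 - 226)^2 = 4·10465, i.e. γ^4 - 452γ^2 + 51076 - 41860 = 0, i.e. γ^4 - 452γ^2 + 9216 = 0. So γ is a root of x^4 - 452x^2 + 9216. This polynomial is irreducible over Q: it has no rational root (each ±√65 ± √161 is irrational), and any factorization into two quadratics over Q would force √(10465) ∈ Q (pairing opposite roots) or √65, √161 ∈ Q (other pairings), all impossible. Hence [Q(γ):Q] = 4 = [Q(√65, √161):Q], so Q(γ) = Q(√65, √161).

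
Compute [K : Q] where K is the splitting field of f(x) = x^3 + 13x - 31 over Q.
[K : Q] = 6

By the rational root test, any rational root of the monic integer polynomial f(x) = x^3 + 13x - 31 must be an integer dividing the constant term -31, i.e. one of ±{1, 31}. Evaluating: f(1) = -17, f(-1) = -45, f(31) = 30163, f(-31) = -30225; none is 0, so f has no rational root and is therefore irreducible over Q (a cubic with no linear factor over a field is irreducible). For an irreducible cubic, the Galois group is A_3 or S_3 according as the discriminant disc(f) = -4a^3 - 27b^2 = -4·(13)^3 - 27·(-31)^2 = -34735 is or is not a square in Q. Here disc(f) = -34735 is not a perfect square in Q, so the Galois group of f over Q is not contained in A_3 and must be all of S_3. The splitting field has degree |S_3| = 6 over Q, so [K : Q] = 6.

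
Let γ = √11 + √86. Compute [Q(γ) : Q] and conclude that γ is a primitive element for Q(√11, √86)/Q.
[Q(γ) : Q] = 4 (equivalently, Q(γ) = Q(√11, √86))

Obviously Q(γ) ⊆ Q(√11, √86), and [Q(√11, √86):Q] = 4 (since 11, 86 are distinct squarefree integers > 1 with 946 not a perfect square). To show equality we compute the minimal polynomial of γ. From γ = √11 + √86: γ^2 = 11 + 2√(946) + 86 = 97 + 2√(946), so γ^2 - 97 = 2√(946); squaring, (γ^2 - 97)^2 = 4·946, i.e. γ^4 - 194γ^2 + 9409 - 3784 = 0, i.e. γ^4 - 194γ^2 + 5625 = 0. So γ is a root of x^4 - 194x^2 + 5625. This polynomial is irreducible over Q: it has no rational root (each ±√11 ± √86 is irrational), and any factorization into two quadratics over Q would force √(946) ∈ Q (pairing opposite roots) or √11, √86 ∈ Q (other pairings), all impossible. Hence [Q(γ):Q] = 4 = [Q(√11, √86):Q], so Q(γ) = Q(√11, √86).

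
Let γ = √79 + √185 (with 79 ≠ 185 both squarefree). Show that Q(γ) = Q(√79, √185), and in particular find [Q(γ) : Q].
[Q(γ) : Q] = 4 (equivalently, Q(γ) = Q(√79, √185))

Obviously Q(γ) ⊆ Q(√79, √185), and [Q(√79, √185):Q] = 4 (since 79, 185 are distinct squarefree integers > 1 with 14615 not a perfect square). To show equality we compute the minimal polynomial of γ. From γ = √79 + √185: γ^2 = 79 + 2√(14615) + 185 = 264 + 2√(14615), so γ^2 - 264 = 2√(14615); squaring, (γ^2 - 264)^2 = 4·14615, i.e. γ^4 - 528γ^2 + 69696 - 58460 = 0, i.e. γ^4 - 528γ^2 + 11236 = 0. So γ is a root of x^4 - 528x^2 + 11236. This polynomial is irreducible over Q: it has no rational root (each ±√79 ± √185 is irrational), and any factorization into two quadratics over Q would force √(14615) ∈ Q (pairing opposite roots) or √79, √185 ∈ Q (other pairings), all impossible. Hence [Q(γ):Q] = 4 = [Q(√79, √185):Q], so Q(γ) = Q(√79, √185).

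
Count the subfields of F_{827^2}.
F_{827^2} has 2 subfields

The subfields of F_{p^n} are exactly the fields F_{p^d} for d | n (each is the fixed field of the unique index-d subgroup of Gal(F_{p^n}/F_p) ≅ Z/nZ). The divisors of n = 2 are {1, 2}, giving 2 subfields: F_{827^1}, F_{827^2}.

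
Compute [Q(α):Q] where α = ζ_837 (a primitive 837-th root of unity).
[Q(α):Q] = 540

The minimal polynomial of ζ_837 over Q is the 837-th cyclotomic polynomial Φ_837(x), which is irreducible over Q and has degree φ(837) = 540. Hence [Q(α):Q] = φ(837) = 540.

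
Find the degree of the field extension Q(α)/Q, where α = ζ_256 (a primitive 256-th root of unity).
[Q(α):Q] = 128

The minimal polynomial of ζ_256 over Q is the 256-th cyclotomic polynomial Φ_256(x), which is irreducible over Q and has degree φ(256) = 128. Hence [Q(α):Q] = φ(256) = 128.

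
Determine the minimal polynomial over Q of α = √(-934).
m_α(x) = x^2 + 934

α satisfies α^2 + 934 = 0, so x^2 + 934 annihilates α. Since d = -934 is squarefree and ≠ 1, it is not a perfect square in Q, so x^2 + 934 has no rational root and is therefore irreducible over Q (a degree-2 polynomial over a field is irreducible iff it has no root). Hence m_α(x) = x^2 + 934.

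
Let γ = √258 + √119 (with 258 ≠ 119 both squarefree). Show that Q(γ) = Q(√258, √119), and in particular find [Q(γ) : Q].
[Q(γ) : Q] = 4 (equivalently, Q(γ) = Q(√258, √119))

Obviously Q(γ) ⊆ Q(√258, √119), and [Q(√258, √119):Q] = 4 (since 258, 119 are distinct squarefree integers > 1 with 30702 not a perfect square). To show equality we compute the minimal polynomial of γ. From γ = √258 + √119: γ^2 = 258 + 2√(30702) + 119 = 377 + 2√(30702), so γ^2 - 377 = 2√(30702); squaring, (γ^2 - 377)^2 = 4·30702, i.e. γ^4 - 754γ^2 + 142129 - 122808 = 0, i.e. γ^4 - 754γ^2 + 19321 = 0. So γ is a root of x^4 - 754x^2 + 19321. This polynomial is irreducible over Q: it has no rational root (each ±√258 ± √119 is irrational), and any factorization into two quadratics over Q would force √(30702) ∈ Q (pairing opposite roots) or √258, √119 ∈ Q (other pairings), all impossible. Hence [Q(γ):Q] = 4 = [Q(√258, √119):Q], so Q(γ) = Q(√258, √119).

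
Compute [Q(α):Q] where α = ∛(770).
[Q(α):Q] = 3

The minimal polynomial of α is x^3 - 770, irreducible over Q since 770 is not a perfect cube (so x^3 - 770 has no rational root). Hence [Q(α):Q] = deg(m_α) = 3.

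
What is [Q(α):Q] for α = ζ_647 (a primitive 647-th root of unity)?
[Q(α):Q] = 646

The minimal polynomial of ζ_647 over Q is the 647-th cyclotomic polynomial Φ_647(x), which is irreducible over Q and has degree φ(647) = 646. Hence [Q(α):Q] = φ(647) = 646.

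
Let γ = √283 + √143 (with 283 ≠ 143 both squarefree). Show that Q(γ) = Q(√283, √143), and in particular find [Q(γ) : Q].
[Q(γ) : Q] = 4 (equivalently, Q(γ) = Q(√283, √143))

Obviously Q(γ) ⊆ Q(√283, √143), and [Q(√283, √143):Q] = 4 (since 283, 143 are distinct squarefree integers > 1 with 40469 not a perfect square). To show equality we compute the minimal polynomial of γ. From γ = √283 + √143: γ^2 = 283 + 2√(40469) + 143 = 426 + 2√(40469), so γ^2 - 426 = 2√(40469); squaring, (γ^2 - 426)^2 = 4·40469, i.e. γ^4 - 852γ^2 + 181476 - 161876 = 0, i.e. γ^4 - 852γ^2 + 19600 = 0. So γ is a root of x^4 - 852x^2 + 19600. This polynomial is irreducible over Q: it has no rational root (each ±√283 ± √143 is irrational), and any factorization into two quadratics over Q would force √(40469) ∈ Q (pairing opposite roots) or √283, √143 ∈ Q (other pairings), all impossible. Hence [Q(γ):Q] = 4 = [Q(√283, √143):Q], so Q(γ) = Q(√283, √143).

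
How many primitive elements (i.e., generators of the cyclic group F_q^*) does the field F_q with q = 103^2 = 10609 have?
There are φ(10608) = 3072 primitive elements

F_q^* is cyclic of order q - 1 = 10608. A cyclic group of order m has exactly φ(m) generators. Here m = 10608 = 2^4 · 3 · 13 · 17, so the number of primitive elements is φ(10608) = 3072.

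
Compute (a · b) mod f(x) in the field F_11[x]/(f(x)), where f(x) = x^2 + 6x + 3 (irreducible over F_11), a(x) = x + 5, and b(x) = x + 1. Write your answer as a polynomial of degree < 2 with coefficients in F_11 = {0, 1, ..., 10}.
a · b ≡ 2 (mod f(x))

Multiply in F_11[x]: a(x)·b(x) = (x + 5)·(x + 1) = x^2 + 6x + 5. This has degree ≥ 2, so divide by f(x) over F_11: x^2 + 6x + 5 = (1)·(x^2 + 6x + 3) + (2). Hence a·b ≡ 2 (mod f). (F_11[x]/(f) is a field with 11^2 = 121 elements since f is irreducible of degree 2.)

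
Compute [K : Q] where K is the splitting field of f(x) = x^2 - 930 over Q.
[K : Q] = 2

f(x) = x^2 - 930 factors as (x - √930)(x + √930). The splitting field is K = Q(√930). Since 930 is squarefree and > 1, it is not a perfect square, so x^2 - 930 is irreducible over Q and [Q(√930) : Q] = 2. Hence [K : Q] = 2.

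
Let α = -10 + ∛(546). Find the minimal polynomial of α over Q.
m_α(x) = x^3 + 30x^2 + 300x + 454

Set β = α + 10 = ∛(546), so β^3 = 546. Then (α + 10)^3 - 546 = 0, i.e. α is a root of g(x) = (x + 10)^3 - 546 = x^3 + 30x^2 + 300x + 454. Since g(x) = h(x + 10) where h(x) = x^3 - 546, and h is irreducible over Q (because 546 is not a perfect cube, so h has no rational root, and a monic cubic with no rational root is irreducible), g is also irreducible (irreducibility is preserved under the substitution x → x + 10). Hence m_α(x) = x^3 + 30x^2 + 300x + 454.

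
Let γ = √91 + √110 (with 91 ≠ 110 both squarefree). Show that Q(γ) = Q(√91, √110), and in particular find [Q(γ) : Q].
[Q(γ) : Q] = 4 (equivalently, Q(γ) = Q(√91, √110))

Obviously Q(γ) ⊆ Q(√91, √110), and [Q(√91, √110):Q] = 4 (since 91, 110 are distinct squarefree integers > 1 with 10010 not a perfect square). To show equality we compute the minimal polynomial of γ. From γ = √91 + √110: γ^2 = 91 + 2√(10010) + 110 = 201 + 2√(10010), so γ^2 - 201 = 2√(10010); squaring, (γ^2 - 201)^2 = 4·10010, i.e. γ^4 - 402γ^2 + 40401 - 40040 = 0, i.e. γ^4 - 402γ^2 + 361 = 0. So γ is a root of x^4 - 402x^2 + 361. This polynomial is irreducible over Q: it has no rational root (each ±√91 ± √110 is irrational), and any factorization into two quadratics over Q would force √(10010) ∈ Q (pairing opposite roots) or √91, √110 ∈ Q (other pairings), all impossible. Hence [Q(γ):Q] = 4 = [Q(√91, √110):Q], so Q(γ) = Q(√91, √110).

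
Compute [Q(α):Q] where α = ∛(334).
[Q(α):Q] = 3

The minimal polynomial of α is x^3 - 334, irreducible over Q since 334 is not a perfect cube (so x^3 - 334 has no rational root). Hence [Q(α):Q] = deg(m_α) = 3.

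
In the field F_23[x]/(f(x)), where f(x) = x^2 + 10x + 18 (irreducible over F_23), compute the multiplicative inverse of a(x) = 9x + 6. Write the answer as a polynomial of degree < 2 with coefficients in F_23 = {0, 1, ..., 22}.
a(x)^(-1) ≡ 18x + 7 (mod f(x))

Since f is irreducible over F_23, F_23[x]/(f) is a field and a(x) ≠ 0 has an inverse. Apply the extended Euclidean algorithm to f(x) and a(x) in F_23[x]: f(x) = (18x + 7)·a(x) + (22). The last nonzero remainder is the constant 22 = gcd(f, a) in F_23. Back-substituting through the division chain expresses 22 = s(x)·a(x) + t(x)·f(x) with s(x) ≡ 5x + 16 (mod f), so (5x + 16)·a(x) ≡ 22 (mod f). Multiplying by 22^(-1) ≡ 22 in F_23 gives a(x)^(-1) ≡ 22·(5x + 16) ≡ 18x + 7 (mod f). Check: (9x + 6)·(18x + 7) = x^2 + 10x + 19 ≡ 1 (mod x^2 + 10x + 18).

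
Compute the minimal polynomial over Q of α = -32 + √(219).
m_α(x) = x^2 + 64x + 805

From α + 32 = √(219), squaring gives (α + 32)^2 = 219, i.e. α^2 + 64α + 1024 = 219, so α^2 + 64α + 805 = 0. The discriminant of x^2 + 64x + 805 is (64)^2 - 4·(805) = 4096 - 3220 = 876, and 4·(219) is not a perfect square in Q since 219 is squarefree and ≠ 1. Hence x^2 + 64x + 805 is irreducible over Q and is the minimal polynomial of α.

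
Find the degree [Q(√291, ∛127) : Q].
[Q(√291, ∛127) : Q] = 6

Let L = Q(√291, ∛127). Since Q(√291) ⊂ L and [Q(√291):Q] = 2, the tower law gives 2 | [L:Q]. Likewise Q(∛127) ⊂ L with [Q(∛127):Q] = 3 (because 127 is not a perfect cube), so 3 | [L:Q]. As gcd(2,3) = 1, [L:Q] is divisible by 6. Conversely L is generated over Q by √291 and ∛127, so [L:Q] ≤ 2·3 = 6. Therefore [Q(√291, ∛127) : Q] = 6.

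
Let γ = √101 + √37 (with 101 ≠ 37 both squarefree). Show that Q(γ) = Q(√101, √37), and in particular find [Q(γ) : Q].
[Q(γ) : Q] = 4 (equivalently, Q(γ) = Q(√101, √37))

Obviously Q(γ) ⊆ Q(√101, √37), and [Q(√101, √37):Q] = 4 (since 101, 37 are distinct squarefree integers > 1 with 3737 not a perfect square). To show equality we compute the minimal polynomial of γ. From γ = √101 + √37: γ^2 = 101 + 2√(3737) + 37 = 138 + 2√(3737), so γ^2 - 138 = 2√(3737); squaring, (γ^2 - 138)^2 = 4·3737, i.e. γ^4 - 276γ^2 + 19044 - 14948 = 0, i.e. γ^4 - 276γ^2 + 4096 = 0. So γ is a root of x^4 - 276x^2 + 4096. This polynomial is irreducible over Q: it has no rational root (each ±√101 ± √37 is irrational), and any factorization into two quadratics over Q would force √(3737) ∈ Q (pairing opposite roots) or √101, √37 ∈ Q (other pairings), all impossible. Hence [Q(γ):Q] = 4 = [Q(√101, √37):Q], so Q(γ) = Q(√101, √37).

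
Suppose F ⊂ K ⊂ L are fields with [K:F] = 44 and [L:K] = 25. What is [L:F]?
[L:F] = 1100

The tower law says that for any tower of field extensions F ⊂ K ⊂ L with finite degrees, [L:F] = [L:K] · [K:F]. Here this gives [L:F] = 25 · 44 = 1100.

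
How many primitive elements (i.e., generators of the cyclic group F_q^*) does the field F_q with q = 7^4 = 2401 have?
There are φ(2400) = 640 primitive elements

F_q^* is cyclic of order q - 1 = 2400. A cyclic group of order m has exactly φ(m) generators. Here m = 2400 = 2^5 · 3 · 5^2, so the number of primitive elements is φ(2400) = 640.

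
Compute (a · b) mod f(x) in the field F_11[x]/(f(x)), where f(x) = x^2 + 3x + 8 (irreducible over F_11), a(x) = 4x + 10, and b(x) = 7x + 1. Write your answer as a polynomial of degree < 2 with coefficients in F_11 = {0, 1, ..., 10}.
a · b ≡ x + 6 (mod f(x))

Multiply in F_11[x]: a(x)·b(x) = (4x + 10)·(7x + 1) = 6x^2 + 8x + 10. This has degree ≥ 2, so divide by f(x) over F_11: 6x^2 + 8x + 10 = (6)·(x^2 + 3x + 8) + (x + 6). Hence a·b ≡ x + 6 (mod f). (F_11[x]/(f) is a field with 11^2 = 121 elements since f is irreducible of degree 2.)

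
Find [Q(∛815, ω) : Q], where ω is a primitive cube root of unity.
[Q(∛815, ω) : Q] = 6

[Q(∛815):Q] = 3 (min poly x^3 - 815, irreducible since 815 is not a perfect cube). [Q(ω):Q] = 2 (min poly x^2 + x + 1). Since Q(∛815) ⊂ R and ω ∉ R, we have ω ∉ Q(∛815), so x^2 + x + 1 remains irreducible over Q(∛815) and [Q(∛815, ω) : Q(∛815)] = 2. By the tower law, [Q(∛815, ω) : Q] = 3 · 2 = 6. (In fact Q(∛815, ω) is the splitting field of x^3 - 815 over Q.)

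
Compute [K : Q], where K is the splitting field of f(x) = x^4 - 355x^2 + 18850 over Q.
[K : Q] = 4

Solving the quadratic in x^2: x^2 = (355 ± √(355^2 - 4·18850))/2 = (355 ± √50625)/2 = (355 ± 225)/2, giving x^2 = 290 or x^2 = 65. So f(x) = (x^2 - 290)(x^2 - 65) and the roots of f are ±√290, ±√65. Hence the splitting field is K = Q(√290, √65). Since 290 and 65 are distinct squarefree integers > 1, their product 18850 is not a perfect square, so √65 ∉ Q(√290). By the tower law [K:Q] = [Q(√290,√65):Q(√290)] · [Q(√290):Q] = 2 · 2 = 4.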